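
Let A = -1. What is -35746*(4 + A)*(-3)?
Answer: 321714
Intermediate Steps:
-35746*(4 + A)*(-3) = -35746*(4 - 1)*(-3) = -107238*(-3) = -35746*(-9) = 321714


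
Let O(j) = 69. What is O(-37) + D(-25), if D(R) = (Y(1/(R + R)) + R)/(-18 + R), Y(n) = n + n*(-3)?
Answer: 74799/1075 ≈ 69.580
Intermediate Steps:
Y(n) = -2*n (Y(n) = n - 3*n = -2*n)
D(R) = (R - 1/R)/(-18 + R) (D(R) = (-2/(R + R) + R)/(-18 + R) = (-2*1/(2*R) + R)/(-18 + R) = (-1/R + R)/(-18 + R) = (R - 1/R)/(-18 + R))
O(-37) + D(-25) = 69 + (-1 + (-25)**2)/((-25)*(-18 - 25)) = 69 - 1/25*(-1 + 625)/(-43) = 69 - 1/25*(-1/43)*624 = 69 + 624/1075 = 74799/1075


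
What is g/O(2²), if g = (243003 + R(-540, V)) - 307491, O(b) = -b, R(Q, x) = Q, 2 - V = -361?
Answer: 16257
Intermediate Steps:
V = 363 (V = 2 - 1*(-361) = 2 + 361 = 363)
g = -65028 (g = (243003 - 540) - 307491 = 242463 - 307491 = -65028)
g/O(2²) = -65028/((-1*2²)) = -65028/((-1*4)) = -65028/(-4) = -65028*(-¼) = 16257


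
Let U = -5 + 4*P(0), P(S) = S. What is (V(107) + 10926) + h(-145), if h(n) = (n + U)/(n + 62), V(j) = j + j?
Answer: 924770/83 ≈ 11142.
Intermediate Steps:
V(j) = 2*j
U = -5 (U = -5 + 4*0 = -5 + 0 = -5)
h(n) = (-5 + n)/(62 + n) (h(n) = (n - 5)/(n + 62) = (-5 + n)/(62 + n))
(V(107) + 10926) + h(-145) = (2*107 + 10926) + (-5 - 145)/(62 - 145) = (214 + 10926) - 150/(-83) = 11140 - 1/83*(-150) = 11140 + 150/83 = 924770/83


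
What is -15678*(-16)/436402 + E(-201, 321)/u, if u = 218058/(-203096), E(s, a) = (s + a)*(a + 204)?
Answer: -465310819823568/7930078943 ≈ -58677.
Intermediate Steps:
E(s, a) = (204 + a)*(a + s) (E(s, a) = (a + s)*(204 + a) = (204 + a)*(a + s))
u = -109029/101548 (u = 218058*(-1/203096) = -109029/101548 ≈ -1.0737)
-15678*(-16)/436402 + E(-201, 321)/u = -15678*(-16)/436402 + (321² + 204*321 + 204*(-201) + 321*(-201))/(-109029/101548) = 250848*(1/436402) + (103041 + 65484 - 41004 - 64521)*(-101548/109029) = 125424/218201 + 63000*(-101548/109029) = 125424/218201 - 2132508000/36343 = -465310819823568/7930078943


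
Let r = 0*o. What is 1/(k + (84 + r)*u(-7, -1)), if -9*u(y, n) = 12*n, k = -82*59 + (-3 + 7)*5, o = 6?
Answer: -1/4706 ≈ -0.00021249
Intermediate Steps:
r = 0 (r = 0*6 = 0)
k = -4818 (k = -4838 + 4*5 = -4838 + 20 = -4818)
u(y, n) = -4*n/3
1/(k + (84 + r)*u(-7, -1)) = 1/(-4818 + (84 + 0)*(-4/3*(-1))) = 1/(-4818 + 84*(4/3)) = 1/(-4818 + 112) = 1/(-4706) = -1/4706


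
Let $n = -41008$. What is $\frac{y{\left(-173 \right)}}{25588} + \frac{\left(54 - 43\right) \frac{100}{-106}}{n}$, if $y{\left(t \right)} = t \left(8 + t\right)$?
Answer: $\frac{705164335}{631972424} \approx 1.1158$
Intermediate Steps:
$\frac{y{\left(-173 \right)}}{25588} + \frac{\left(54 - 43\right) \frac{100}{-106}}{n} = \frac{\left(-173\right) \left(8 - 173\right)}{25588} + \frac{\left(54 - 43\right) \frac{100}{-106}}{-41008} = \left(-173\right) \left(-165\right) \frac{1}{25588} + 11 \cdot 100 \left(- \frac{1}{106}\right) \left(- \frac{1}{41008}\right) = 28545 \cdot \frac{1}{25588} + 11 \left(- \frac{50}{53}\right) \left(- \frac{1}{41008}\right) = \frac{28545}{25588} - - \frac{25}{98792} = \frac{28545}{25588} + \frac{25}{98792} = \frac{705164335}{631972424}$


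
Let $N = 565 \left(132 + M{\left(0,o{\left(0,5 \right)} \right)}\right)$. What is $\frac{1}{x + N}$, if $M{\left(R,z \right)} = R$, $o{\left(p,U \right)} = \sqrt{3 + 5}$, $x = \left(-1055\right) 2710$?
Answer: $- \frac{1}{2784470} \approx -3.5913 \cdot 10^{-7}$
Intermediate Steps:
$x = -2859050$
$o{\left(p,U \right)} = 2 \sqrt{2}$ ($o{\left(p,U \right)} = \sqrt{8} = 2 \sqrt{2}$)
$N = 74580$ ($N = 565 \left(132 + 0\right) = 565 \cdot 132 = 74580$)
$\frac{1}{x + N} = \frac{1}{-2859050 + 74580} = \frac{1}{-2784470} = - \frac{1}{2784470}$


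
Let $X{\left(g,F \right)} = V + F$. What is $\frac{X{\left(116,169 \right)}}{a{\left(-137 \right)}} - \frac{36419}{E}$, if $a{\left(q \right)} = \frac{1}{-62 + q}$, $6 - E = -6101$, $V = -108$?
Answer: $- \frac{74169292}{6107} \approx -12145.0$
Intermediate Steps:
$X{\left(g,F \right)} = -108 + F$
$E = 6107$ ($E = 6 - -6101 = 6 + 6101 = 6107$)
$\frac{X{\left(116,169 \right)}}{a{\left(-137 \right)}} - \frac{36419}{E} = \frac{-108 + 169}{\frac{1}{-62 - 137}} - \frac{36419}{6107} = \frac{61}{\frac{1}{-199}} - \frac{36419}{6107} = \frac{61}{- \frac{1}{199}} - \frac{36419}{6107} = 61 \left(-199\right) - \frac{36419}{6107} = -12139 - \frac{36419}{6107} = - \frac{74169292}{6107}$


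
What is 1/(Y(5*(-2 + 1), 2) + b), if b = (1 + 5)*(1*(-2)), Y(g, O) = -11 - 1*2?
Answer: -1/25 ≈ -0.040000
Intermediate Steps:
Y(g, O) = -13 (Y(g, O) = -11 - 2 = -13)
b = -12 (b = 6*(-2) = -12)
1/(Y(5*(-2 + 1), 2) + b) = 1/(-13 - 12) = 1/(-25) = -1/25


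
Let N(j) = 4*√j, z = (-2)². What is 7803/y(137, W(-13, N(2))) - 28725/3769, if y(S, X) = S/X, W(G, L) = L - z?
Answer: -121573353/516353 + 31212*√2/137 ≈ 86.747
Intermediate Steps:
z = 4
W(G, L) = -4 + L (W(G, L) = L - 1*4 = L - 4 = -4 + L)
7803/y(137, W(-13, N(2))) - 28725/3769 = 7803/((137/(-4 + 4*√2))) - 28725/3769 = 7803*(-4/137 + 4*√2/137) - 28725*1/3769 = (-31212/137 + 31212*√2/137) - 28725/3769 = -121573353/516353 + 31212*√2/137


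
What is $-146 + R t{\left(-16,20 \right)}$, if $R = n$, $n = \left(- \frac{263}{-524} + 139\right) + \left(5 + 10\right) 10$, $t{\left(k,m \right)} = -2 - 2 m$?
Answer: $- \frac{3223931}{262} \approx -12305.0$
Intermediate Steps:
$n = \frac{151699}{524}$ ($n = \left(\left(-263\right) \left(- \frac{1}{524}\right) + 139\right) + 15 \cdot 10 = \left(\frac{263}{524} + 139\right) + 150 = \frac{73099}{524} + 150 = \frac{151699}{524} \approx 289.5$)
$R = \frac{151699}{524} \approx 289.5$
$-146 + R t{\left(-16,20 \right)} = -146 + \frac{151699 \left(-2 - 40\right)}{524} = -146 + \frac{151699}{524} \left(-42\right) = -146 - \frac{3185679}{262} = - \frac{3223931}{262}$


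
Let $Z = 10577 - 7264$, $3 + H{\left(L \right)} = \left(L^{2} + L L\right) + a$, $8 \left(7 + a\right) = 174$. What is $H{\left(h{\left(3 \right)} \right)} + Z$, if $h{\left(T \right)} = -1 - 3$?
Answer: $\frac{13427}{4} \approx 3356.8$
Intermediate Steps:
$h{\left(T \right)} = -4$ ($h{\left(T \right)} = -1 - 3 = -4$)
$a = \frac{59}{4}$ ($a = -7 + \frac{1}{8} \cdot 174 = -7 + \frac{87}{4} = \frac{59}{4} \approx 14.75$)
$H{\left(L \right)} = \frac{47}{4} + 2 L^{2}$ ($H{\left(L \right)} = -3 + \left(\left(L^{2} + L L\right) + \frac{59}{4}\right) = -3 + \left(\left(L^{2} + L^{2}\right) + \frac{59}{4}\right) = -3 + \left(2 L^{2} + \frac{59}{4}\right) = -3 + \left(\frac{59}{4} + 2 L^{2}\right) = \frac{47}{4} + 2 L^{2}$)
$Z = 3313$
$H{\left(h{\left(3 \right)} \right)} + Z = \left(\frac{47}{4} + 2 \left(-4\right)^{2}\right) + 3313 = \left(\frac{47}{4} + 2 \cdot 16\right) + 3313 = \left(\frac{47}{4} + 32\right) + 3313 = \frac{175}{4} + 3313 = \frac{13427}{4}$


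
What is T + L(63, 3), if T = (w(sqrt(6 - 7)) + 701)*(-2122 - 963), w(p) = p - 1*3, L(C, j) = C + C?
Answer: -2153204 - 3085*I ≈ -2.1532e+6 - 3085.0*I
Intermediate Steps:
L(C, j) = 2*C
w(p) = -3 + p (w(p) = p - 3 = -3 + p)
T = -2153330 - 3085*I (T = ((-3 + sqrt(6 - 7)) + 701)*(-2122 - 963) = ((-3 + sqrt(-1)) + 701)*(-3085) = ((-3 + I) + 701)*(-3085) = (698 + I)*(-3085) = -2153330 - 3085*I ≈ -2.1533e+6 - 3085.0*I)
T + L(63, 3) = (-2153330 - 3085*I) + 2*63 = (-2153330 - 3085*I) + 126 = -2153204 - 3085*I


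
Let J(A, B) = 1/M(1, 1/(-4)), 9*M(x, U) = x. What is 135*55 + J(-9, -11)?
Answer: 7434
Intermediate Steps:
M(x, U) = x/9
J(A, B) = 9 (J(A, B) = 1/((⅑)*1) = 1/(⅑) = 9)
135*55 + J(-9, -11) = 135*55 + 9 = 7425 + 9 = 7434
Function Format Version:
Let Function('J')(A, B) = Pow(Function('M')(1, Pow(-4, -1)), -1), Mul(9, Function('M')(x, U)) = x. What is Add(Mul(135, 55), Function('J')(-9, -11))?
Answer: 7434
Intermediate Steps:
Function('M')(x, U) = Mul(Rational(1, 9), x)
Function('J')(A, B) = 9 (Function('J')(A, B) = Pow(Mul(Rational(1, 9), 1), -1) = Pow(Rational(1, 9), -1) = 9)
Add(Mul(135, 55), Function('J')(-9, -11)) = Add(Mul(135, 55), 9) = Add(7425, 9) = 7434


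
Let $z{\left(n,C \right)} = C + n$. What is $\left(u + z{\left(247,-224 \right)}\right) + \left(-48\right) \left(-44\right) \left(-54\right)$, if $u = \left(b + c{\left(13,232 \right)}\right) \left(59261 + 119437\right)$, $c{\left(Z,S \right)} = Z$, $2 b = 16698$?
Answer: $1494158651$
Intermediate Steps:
$b = 8349$ ($b = \frac{1}{2} \cdot 16698 = 8349$)
$u = 1494272676$ ($u = \left(8349 + 13\right) \left(59261 + 119437\right) = 8362 \cdot 178698 = 1494272676$)
$\left(u + z{\left(247,-224 \right)}\right) + \left(-48\right) \left(-44\right) \left(-54\right) = \left(1494272676 + \left(-224 + 247\right)\right) + \left(-48\right) \left(-44\right) \left(-54\right) = \left(1494272676 + 23\right) + 2112 \left(-54\right) = 1494272699 - 114048 = 1494158651$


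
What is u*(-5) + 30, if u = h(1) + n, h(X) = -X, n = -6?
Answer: 65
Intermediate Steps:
u = -7 (u = -1*1 - 6 = -1 - 6 = -7)
u*(-5) + 30 = -7*(-5) + 30 = 35 + 30 = 65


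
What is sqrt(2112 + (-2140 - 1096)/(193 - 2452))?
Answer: 2*sqrt(299583811)/753 ≈ 45.972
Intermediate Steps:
sqrt(2112 + (-2140 - 1096)/(193 - 2452)) = sqrt(2112 - 3236/(-2259)) = sqrt(2112 - 3236*(-1/2259)) = sqrt(2112 + 3236/2259) = sqrt(4774244/2259) = 2*sqrt(299583811)/753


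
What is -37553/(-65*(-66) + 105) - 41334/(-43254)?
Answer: -80147474/10561185 ≈ -7.5889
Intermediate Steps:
-37553/(-65*(-66) + 105) - 41334/(-43254) = -37553/(4290 + 105) - 41334*(-1/43254) = -37553/4395 + 6889/7209 = -80147474/10561185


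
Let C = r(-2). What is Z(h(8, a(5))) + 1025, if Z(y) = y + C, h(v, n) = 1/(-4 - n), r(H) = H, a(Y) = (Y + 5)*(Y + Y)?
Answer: 106391/104 ≈ 1023.0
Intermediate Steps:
a(Y) = 2*Y*(5 + Y) (a(Y) = (5 + Y)*(2*Y) = 2*Y*(5 + Y))
C = -2
Z(y) = -2 + y (Z(y) = y - 2 = -2 + y)
Z(h(8, a(5))) + 1025 = (-2 - 1/(4 + 2*5*(5 + 5))) + 1025 = (-2 - 1/(4 + 2*5*10)) + 1025 = (-2 - 1/(4 + 100)) + 1025 = (-2 - 1/104) + 1025 = -209/104 + 1025 = 106391/104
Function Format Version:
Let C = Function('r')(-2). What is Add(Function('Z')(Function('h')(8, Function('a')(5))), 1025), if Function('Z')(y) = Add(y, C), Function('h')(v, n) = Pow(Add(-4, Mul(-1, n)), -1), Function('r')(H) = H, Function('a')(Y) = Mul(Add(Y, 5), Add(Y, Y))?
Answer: Rational(106391, 104) ≈ 1023.0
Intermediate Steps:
Function('a')(Y) = Mul(2, Y, Add(5, Y)) (Function('a')(Y) = Mul(Add(5, Y), Mul(2, Y)) = Mul(2, Y, Add(5, Y)))
C = -2
Function('Z')(y) = Add(-2, y) (Function('Z')(y) = Add(y, -2) = Add(-2, y))
Add(Function('Z')(Function('h')(8, Function('a')(5))), 1025) = Add(Add(-2, Mul(-1, Pow(Add(4, Mul(2, 5, Add(5, 5))), -1))), 1025) = Add(Add(-2, Mul(-1, Pow(Add(4, Mul(2, 5, 10)), -1))), 1025) = Add(Add(-2, Mul(-1, Pow(Add(4, 100), -1))), 1025) = Add(Add(-2, Mul(-1, Pow(104, -1))), 1025) = Add(Add(-2, Mul(-1, Rational(1, 104))), 1025) = Add(Add(-2, Rational(-1, 104)), 1025) = Add(Rational(-209, 104), 1025) = Rational(106391, 104)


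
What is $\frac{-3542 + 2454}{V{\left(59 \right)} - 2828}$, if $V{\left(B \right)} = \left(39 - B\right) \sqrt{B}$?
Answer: $\frac{96152}{249187} - \frac{680 \sqrt{59}}{249187} \approx 0.3649$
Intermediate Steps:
$V{\left(B \right)} = \sqrt{B} \left(39 - B\right)$
$\frac{-3542 + 2454}{V{\left(59 \right)} - 2828} = \frac{-3542 + 2454}{\sqrt{59} \left(39 - 59\right) - 2828} = - \frac{1088}{\sqrt{59} \left(39 - 59\right) - 2828} = - \frac{1088}{\sqrt{59} \left(-20\right) - 2828} = - \frac{1088}{- 20 \sqrt{59} - 2828} = - \frac{1088}{-2828 - 20 \sqrt{59}}$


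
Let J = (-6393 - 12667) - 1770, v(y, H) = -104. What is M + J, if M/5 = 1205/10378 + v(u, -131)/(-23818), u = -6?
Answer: -2574338619655/123591602 ≈ -20829.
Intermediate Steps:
J = -20830 (J = -19060 - 1770 = -20830)
M = 74450005/123591602 (M = 5*(1205/10378 - 104/(-23818)) = 5*(1205*(1/10378) - 104*(-1/23818)) = 5*(1205/10378 + 52/11909) = 5*(14890001/123591602) = 74450005/123591602 ≈ 0.60239)
M + J = 74450005/123591602 - 20830 = -2574338619655/123591602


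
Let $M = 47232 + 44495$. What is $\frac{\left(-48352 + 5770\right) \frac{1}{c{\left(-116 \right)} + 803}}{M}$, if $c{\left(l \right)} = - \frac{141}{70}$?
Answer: $- \frac{2980740}{5143041163} \approx -0.00057957$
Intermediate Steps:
$c{\left(l \right)} = - \frac{141}{70}$ ($c{\left(l \right)} = \left(-141\right) \frac{1}{70} = - \frac{141}{70}$)
$M = 91727$
$\frac{\left(-48352 + 5770\right) \frac{1}{c{\left(-116 \right)} + 803}}{M} = \frac{\left(-48352 + 5770\right) \frac{1}{- \frac{141}{70} + 803}}{91727} = - \frac{42582}{\frac{56069}{70}} \cdot \frac{1}{91727} = \left(-42582\right) \frac{70}{56069} \cdot \frac{1}{91727} = \left(- \frac{2980740}{56069}\right) \frac{1}{91727} = - \frac{2980740}{5143041163}$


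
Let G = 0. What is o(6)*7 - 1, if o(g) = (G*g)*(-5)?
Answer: -1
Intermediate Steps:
o(g) = 0 (o(g) = (0*g)*(-5) = 0*(-5) = 0)
o(6)*7 - 1 = 0*7 - 1 = 0 - 1 = -1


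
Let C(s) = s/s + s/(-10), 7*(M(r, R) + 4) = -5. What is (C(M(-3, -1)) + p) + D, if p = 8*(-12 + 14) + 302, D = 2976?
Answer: 230683/70 ≈ 3295.5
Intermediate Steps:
M(r, R) = -33/7 (M(r, R) = -4 + (⅐)*(-5) = -4 - 5/7 = -33/7)
C(s) = 1 - s/10 (C(s) = 1 + s*(-⅒) = 1 - s/10)
p = 318 (p = 8*2 + 302 = 16 + 302 = 318)
(C(M(-3, -1)) + p) + D = ((1 - ⅒*(-33/7)) + 318) + 2976 = ((1 + 33/70) + 318) + 2976 = (103/70 + 318) + 2976 = 22363/70 + 2976 = 230683/70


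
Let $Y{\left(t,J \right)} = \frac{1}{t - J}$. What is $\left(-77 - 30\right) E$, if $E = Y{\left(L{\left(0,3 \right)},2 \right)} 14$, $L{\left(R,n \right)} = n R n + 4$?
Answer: $-749$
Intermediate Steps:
$L{\left(R,n \right)} = 4 + R n^{2}$ ($L{\left(R,n \right)} = R n n + 4 = R n^{2} + 4 = 4 + R n^{2}$)
$E = 7$ ($E = \frac{1}{\left(4 + 0 \cdot 3^{2}\right) - 2} \cdot 14 = \frac{1}{\left(4 + 0 \cdot 9\right) - 2} \cdot 14 = \frac{1}{\left(4 + 0\right) - 2} \cdot 14 = \frac{1}{4 - 2} \cdot 14 = \frac{1}{2} \cdot 14 = 7$)
$\left(-77 - 30\right) E = \left(-77 - 30\right) 7 = \left(-107\right) 7 = -749$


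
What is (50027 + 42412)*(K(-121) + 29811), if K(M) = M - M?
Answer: 2755699029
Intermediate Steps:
K(M) = 0
(50027 + 42412)*(K(-121) + 29811) = (50027 + 42412)*(0 + 29811) = 92439*29811 = 2755699029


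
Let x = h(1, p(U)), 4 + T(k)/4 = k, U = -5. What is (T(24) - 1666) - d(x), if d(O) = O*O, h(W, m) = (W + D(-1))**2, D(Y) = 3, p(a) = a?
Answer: -1842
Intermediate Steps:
T(k) = -16 + 4*k
h(W, m) = (3 + W)**2 (h(W, m) = (W + 3)**2 = (3 + W)**2)
x = 16 (x = (3 + 1)**2 = 4**2 = 16)
d(O) = O**2
(T(24) - 1666) - d(x) = ((-16 + 4*24) - 1666) - 1*16**2 = ((-16 + 96) - 1666) - 1*256 = (80 - 1666) - 256 = -1586 - 256 = -1842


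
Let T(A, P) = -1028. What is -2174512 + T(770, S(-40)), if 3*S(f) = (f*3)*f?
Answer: -2175540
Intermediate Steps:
S(f) = f² (S(f) = ((f*3)*f)/3 = ((3*f)*f)/3 = (3*f²)/3 = f²)
-2174512 + T(770, S(-40)) = -2174512 - 1028 = -2175540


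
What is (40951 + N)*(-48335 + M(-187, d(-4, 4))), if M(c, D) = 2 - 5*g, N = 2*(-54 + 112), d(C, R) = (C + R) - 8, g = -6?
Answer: -1983659301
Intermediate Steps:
d(C, R) = -8 + C + R
N = 116 (N = 2*58 = 116)
M(c, D) = 32 (M(c, D) = 2 - 5*(-6) = 2 + 30 = 32)
(40951 + N)*(-48335 + M(-187, d(-4, 4))) = (40951 + 116)*(-48335 + 32) = 41067*(-48303) = -1983659301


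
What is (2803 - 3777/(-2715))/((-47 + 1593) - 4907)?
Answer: -2537974/3041705 ≈ -0.83439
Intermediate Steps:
(2803 - 3777/(-2715))/((-47 + 1593) - 4907) = (2803 - 3777*(-1/2715))/(1546 - 4907) = (2803 + 1259/905)/(-3361) = (2537974/905)*(-1/3361) = -2537974/3041705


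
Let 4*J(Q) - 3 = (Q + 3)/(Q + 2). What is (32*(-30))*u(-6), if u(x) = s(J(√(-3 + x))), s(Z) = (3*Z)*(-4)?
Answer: 155520/13 - 8640*I/13 ≈ 11963.0 - 664.62*I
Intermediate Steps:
J(Q) = ¾ + (3 + Q)/(4*(2 + Q)) (J(Q) = ¾ + ((Q + 3)/(Q + 2))/4 = ¾ + ((3 + Q)/(2 + Q))/4 = ¾ + (3 + Q)/(4*(2 + Q)))
s(Z) = -12*Z
u(x) = -12*(9/4 + √(-3 + x))/(2 + √(-3 + x))
(32*(-30))*u(-6) = (32*(-30))*(3*(-9 - 4*√(-3 - 6))/(2 + √(-3 - 6))) = -2880*(-9 - 12*I)/(2 + √(-9)) = -2880*(-9 - 12*I)/(2 + 3*I) = -2880*(2 - 3*I)/13*(-9 - 12*I) = -2880*(-9 - 12*I)*(2 - 3*I)/13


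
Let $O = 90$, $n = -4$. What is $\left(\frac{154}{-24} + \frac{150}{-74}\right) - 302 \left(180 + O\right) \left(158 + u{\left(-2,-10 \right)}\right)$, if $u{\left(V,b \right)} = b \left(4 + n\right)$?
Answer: $- \frac{5720197829}{444} \approx -1.2883 \cdot 10^{7}$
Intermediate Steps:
$u{\left(V,b \right)} = 0$ ($u{\left(V,b \right)} = b \left(4 - 4\right) = b 0 = 0$)
$\left(\frac{154}{-24} + \frac{150}{-74}\right) - 302 \left(180 + O\right) \left(158 + u{\left(-2,-10 \right)}\right) = \left(\frac{154}{-24} + \frac{150}{-74}\right) - 302 \left(180 + 90\right) \left(158 + 0\right) = \left(154 \left(- \frac{1}{24}\right) + 150 \left(- \frac{1}{74}\right)\right) - 302 \cdot 270 \cdot 158 = \left(- \frac{77}{12} - \frac{75}{37}\right) - 12883320 = - \frac{3749}{444} - 12883320 = - \frac{5720197829}{444}$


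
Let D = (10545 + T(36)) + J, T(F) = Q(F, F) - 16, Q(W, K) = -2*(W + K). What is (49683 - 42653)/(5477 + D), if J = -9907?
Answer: 1406/1191 ≈ 1.1805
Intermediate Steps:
Q(W, K) = -2*K - 2*W (Q(W, K) = -2*(K + W) = -2*K - 2*W)
T(F) = -16 - 4*F (T(F) = (-2*F - 2*F) - 16 = -4*F - 16 = -16 - 4*F)
D = 478 (D = (10545 + (-16 - 4*36)) - 9907 = (10545 + (-16 - 144)) - 9907 = (10545 - 160) - 9907 = 10385 - 9907 = 478)
(49683 - 42653)/(5477 + D) = (49683 - 42653)/(5477 + 478) = 7030/5955 = 7030*(1/5955) = 1406/1191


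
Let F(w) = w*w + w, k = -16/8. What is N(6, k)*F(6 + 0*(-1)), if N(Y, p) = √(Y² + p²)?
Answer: 84*√10 ≈ 265.63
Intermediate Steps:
k = -2 (k = -16*⅛ = -2)
F(w) = w + w² (F(w) = w² + w = w + w²)
N(6, k)*F(6 + 0*(-1)) = √(6² + (-2)²)*((6 + 0*(-1))*(1 + (6 + 0*(-1)))) = √(36 + 4)*((6 + 0)*(1 + (6 + 0))) = √40*(6*(1 + 6)) = (2*√10)*(6*7) = (2*√10)*42 = 84*√10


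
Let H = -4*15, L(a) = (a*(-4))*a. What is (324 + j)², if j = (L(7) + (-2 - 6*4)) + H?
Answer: 1764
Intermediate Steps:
L(a) = -4*a² (L(a) = (-4*a)*a = -4*a²)
H = -60
j = -282 (j = (-4*7² + (-2 - 6*4)) - 60 = (-4*49 + (-2 - 24)) - 60 = (-196 - 26) - 60 = -222 - 60 = -282)
(324 + j)² = (324 - 282)² = 42² = 1764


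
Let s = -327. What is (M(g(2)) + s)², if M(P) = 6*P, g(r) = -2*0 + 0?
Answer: 106929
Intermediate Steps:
g(r) = 0 (g(r) = 0 + 0 = 0)
(M(g(2)) + s)² = (6*0 - 327)² = (0 - 327)² = (-327)² = 106929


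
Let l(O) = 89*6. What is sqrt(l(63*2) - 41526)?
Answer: 4*I*sqrt(2562) ≈ 202.46*I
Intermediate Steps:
l(O) = 534
sqrt(l(63*2) - 41526) = sqrt(534 - 41526) = sqrt(-40992) = 4*I*sqrt(2562)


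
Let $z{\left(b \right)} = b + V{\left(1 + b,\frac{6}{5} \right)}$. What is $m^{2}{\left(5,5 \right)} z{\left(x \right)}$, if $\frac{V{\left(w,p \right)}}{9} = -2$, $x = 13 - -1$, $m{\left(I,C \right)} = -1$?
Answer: $-4$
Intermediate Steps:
$x = 14$ ($x = 13 + 1 = 14$)
$V{\left(w,p \right)} = -18$ ($V{\left(w,p \right)} = 9 \left(-2\right) = -18$)
$z{\left(b \right)} = -18 + b$ ($z{\left(b \right)} = b - 18 = -18 + b$)
$m^{2}{\left(5,5 \right)} z{\left(x \right)} = \left(-1\right)^{2} \left(-18 + 14\right) = 1 \left(-4\right) = -4$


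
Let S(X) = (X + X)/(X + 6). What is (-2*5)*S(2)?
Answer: -5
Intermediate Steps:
S(X) = 2*X/(6 + X) (S(X) = (2*X)/(6 + X) = 2*X/(6 + X))
(-2*5)*S(2) = (-2*5)*(2*2/(6 + 2)) = -20*2/8 = -10*½ = -5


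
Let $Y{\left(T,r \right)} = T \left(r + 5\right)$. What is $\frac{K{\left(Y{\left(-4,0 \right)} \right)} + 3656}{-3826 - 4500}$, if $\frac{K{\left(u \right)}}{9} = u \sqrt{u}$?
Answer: $- \frac{1828}{4163} + \frac{180 i \sqrt{5}}{4163} \approx -0.43911 + 0.096683 i$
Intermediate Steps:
$Y{\left(T,r \right)} = T \left(5 + r\right)$
$K{\left(u \right)} = 9 u^{\frac{3}{2}}$ ($K{\left(u \right)} = 9 u \sqrt{u} = 9 u^{\frac{3}{2}}$)
$\frac{K{\left(Y{\left(-4,0 \right)} \right)} + 3656}{-3826 - 4500} = \frac{9 \left(- 4 \left(5 + 0\right)\right)^{\frac{3}{2}} + 3656}{-3826 - 4500} = \frac{9 \left(\left(-4\right) 5\right)^{\frac{3}{2}} + 3656}{-8326} = \left(9 \left(-20\right)^{\frac{3}{2}} + 3656\right) \left(- \frac{1}{8326}\right) = \left(9 \left(- 40 i \sqrt{5}\right) + 3656\right) \left(- \frac{1}{8326}\right) = \left(- 360 i \sqrt{5} + 3656\right) \left(- \frac{1}{8326}\right) = \left(3656 - 360 i \sqrt{5}\right) \left(- \frac{1}{8326}\right) = - \frac{1828}{4163} + \frac{180 i \sqrt{5}}{4163}$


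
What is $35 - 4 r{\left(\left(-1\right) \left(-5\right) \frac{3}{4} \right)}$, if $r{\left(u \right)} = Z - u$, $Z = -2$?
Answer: $58$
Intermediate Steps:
$r{\left(u \right)} = -2 - u$
$35 - 4 r{\left(\left(-1\right) \left(-5\right) \frac{3}{4} \right)} = 35 - 4 \left(-2 - \left(-1\right) \left(-5\right) \frac{3}{4}\right) = 35 - 4 \left(-2 - 5 \cdot 3 \cdot \frac{1}{4}\right) = 35 - 4 \left(-2 - 5 \cdot \frac{3}{4}\right) = 35 - 4 \left(-2 - \frac{15}{4}\right) = 35 - -23 = 35 + 23 = 58$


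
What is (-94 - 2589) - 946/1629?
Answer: -4371553/1629 ≈ -2683.6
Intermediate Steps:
(-94 - 2589) - 946/1629 = -2683 - 946*1/1629 = -2683 - 946/1629 = -4371553/1629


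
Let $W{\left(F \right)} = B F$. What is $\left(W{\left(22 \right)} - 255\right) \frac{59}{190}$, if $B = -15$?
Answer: $- \frac{6903}{38} \approx -181.66$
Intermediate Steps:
$W{\left(F \right)} = - 15 F$
$\left(W{\left(22 \right)} - 255\right) \frac{59}{190} = \left(\left(-15\right) 22 - 255\right) \frac{59}{190} = \left(-330 - 255\right) 59 \cdot \frac{1}{190} = \left(-585\right) \frac{59}{190} = - \frac{6903}{38}$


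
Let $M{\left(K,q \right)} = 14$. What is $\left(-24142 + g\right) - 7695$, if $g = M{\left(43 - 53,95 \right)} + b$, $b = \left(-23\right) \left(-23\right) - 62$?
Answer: $-31356$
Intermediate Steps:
$b = 467$ ($b = 529 - 62 = 467$)
$g = 481$ ($g = 14 + 467 = 481$)
$\left(-24142 + g\right) - 7695 = \left(-24142 + 481\right) - 7695 = -23661 - 7695 = -31356$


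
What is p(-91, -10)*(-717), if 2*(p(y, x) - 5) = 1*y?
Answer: 58077/2 ≈ 29039.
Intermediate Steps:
p(y, x) = 5 + y/2 (p(y, x) = 5 + (1*y)/2 = 5 + y/2)
p(-91, -10)*(-717) = (5 + (½)*(-91))*(-717) = (5 - 91/2)*(-717) = -81/2*(-717) = 58077/2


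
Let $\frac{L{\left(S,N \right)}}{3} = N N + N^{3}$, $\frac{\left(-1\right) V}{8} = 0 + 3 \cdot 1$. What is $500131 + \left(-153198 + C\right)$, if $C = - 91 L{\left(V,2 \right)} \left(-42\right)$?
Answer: $484525$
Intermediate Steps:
$V = -24$ ($V = - 8 \left(0 + 3 \cdot 1\right) = - 8 \left(0 + 3\right) = \left(-8\right) 3 = -24$)
$L{\left(S,N \right)} = 3 N^{2} + 3 N^{3}$ ($L{\left(S,N \right)} = 3 \left(N N + N^{3}\right) = 3 \left(N^{2} + N^{3}\right) = 3 N^{2} + 3 N^{3}$)
$C = 137592$ ($C = - 91 \cdot 3 \cdot 2^{2} \left(1 + 2\right) \left(-42\right) = - 91 \cdot 3 \cdot 4 \cdot 3 \left(-42\right) = - 91 \cdot 36 \left(-42\right) = \left(-91\right) \left(-1512\right) = 137592$)
$500131 + \left(-153198 + C\right) = 500131 + \left(-153198 + 137592\right) = 500131 - 15606 = 484525$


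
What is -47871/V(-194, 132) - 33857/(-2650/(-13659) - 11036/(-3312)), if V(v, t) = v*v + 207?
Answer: -4830801930500301/503051805061 ≈ -9603.0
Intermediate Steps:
V(v, t) = 207 + v² (V(v, t) = v² + 207 = 207 + v²)
-47871/V(-194, 132) - 33857/(-2650/(-13659) - 11036/(-3312)) = -47871/(207 + (-194)²) - 33857/(-2650/(-13659) - 11036/(-3312)) = -47871/(207 + 37636) - 33857/(-2650*(-1/13659) - 11036*(-1/3312)) = -47871/37843 - 33857/(2650/13659 + 2759/828) = -47871*1/37843 - 33857/13293127/3769884 = -47871/37843 - 33857*3769884/13293127 = -47871/37843 - 127636962588/13293127 = -4830801930500301/503051805061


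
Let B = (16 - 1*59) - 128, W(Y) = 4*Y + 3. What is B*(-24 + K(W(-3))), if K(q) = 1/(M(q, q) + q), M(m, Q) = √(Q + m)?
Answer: 45315/11 + 57*I*√2/11 ≈ 4119.5 + 7.3282*I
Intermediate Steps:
W(Y) = 3 + 4*Y
K(q) = 1/(q + √2*√q) (K(q) = 1/(√(q + q) + q) = 1/(√(2*q) + q) = 1/(√2*√q + q) = 1/(q + √2*√q))
B = -171 (B = (16 - 59) - 128 = -43 - 128 = -171)
B*(-24 + K(W(-3))) = -171*(-24 + 1/((3 + 4*(-3)) + √2*√(3 + 4*(-3)))) = -171*(-24 + 1/((3 - 12) + √2*√(3 - 12))) = -171*(-24 + 1/(-9 + √2*√(-9))) = -171*(-24 + 1/(-9 + √2*(3*I))) = -171*(-24 + 1/(-9 + 3*I*√2)) = 4104 - 171/(-9 + 3*I*√2)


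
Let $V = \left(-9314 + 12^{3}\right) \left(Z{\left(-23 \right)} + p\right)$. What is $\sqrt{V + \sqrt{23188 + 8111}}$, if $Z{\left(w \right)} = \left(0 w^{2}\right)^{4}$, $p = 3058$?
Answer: $\sqrt{-23197988 + \sqrt{31299}} \approx 4816.4 i$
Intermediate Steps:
$Z{\left(w \right)} = 0$ ($Z{\left(w \right)} = 0^{4} = 0$)
$V = -23197988$ ($V = \left(-9314 + 12^{3}\right) \left(0 + 3058\right) = \left(-9314 + 1728\right) 3058 = \left(-7586\right) 3058 = -23197988$)
$\sqrt{V + \sqrt{23188 + 8111}} = \sqrt{-23197988 + \sqrt{23188 + 8111}} = \sqrt{-23197988 + \sqrt{31299}}$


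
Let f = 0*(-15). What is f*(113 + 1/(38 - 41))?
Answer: 0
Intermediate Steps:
f = 0
f*(113 + 1/(38 - 41)) = 0*(113 + 1/(38 - 41)) = 0*(113 + 1/(-3)) = 0*(113 - ⅓) = 0*(338/3) = 0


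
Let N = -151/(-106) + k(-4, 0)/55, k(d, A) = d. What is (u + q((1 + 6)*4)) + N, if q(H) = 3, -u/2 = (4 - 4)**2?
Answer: 25371/5830 ≈ 4.3518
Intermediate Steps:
u = 0 (u = -2*(4 - 4)**2 = -2*0**2 = -2*0 = 0)
N = 7881/5830 (N = -151/(-106) - 4/55 = -151*(-1/106) - 4*1/55 = 151/106 - 4/55 = 7881/5830 ≈ 1.3518)
(u + q((1 + 6)*4)) + N = (0 + 3) + 7881/5830 = 3 + 7881/5830 = 25371/5830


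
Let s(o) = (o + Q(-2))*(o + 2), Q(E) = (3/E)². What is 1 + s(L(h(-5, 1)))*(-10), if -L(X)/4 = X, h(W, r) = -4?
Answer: -3284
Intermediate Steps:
Q(E) = 9/E²
L(X) = -4*X
s(o) = (2 + o)*(9/4 + o) (s(o) = (o + 9/(-2)²)*(o + 2) = (o + 9*(¼))*(2 + o) = (o + 9/4)*(2 + o) = (9/4 + o)*(2 + o) = (2 + o)*(9/4 + o))
1 + s(L(h(-5, 1)))*(-10) = 1 + (9/2 + (-4*(-4))² + 17*(-4*(-4))/4)*(-10) = 1 + (9/2 + 16² + (17/4)*16)*(-10) = 1 + (9/2 + 256 + 68)*(-10) = 1 + (657/2)*(-10) = 1 - 3285 = -3284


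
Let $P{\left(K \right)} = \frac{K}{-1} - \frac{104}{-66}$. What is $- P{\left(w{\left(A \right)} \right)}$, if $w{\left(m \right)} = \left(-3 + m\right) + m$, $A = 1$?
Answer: $- \frac{85}{33} \approx -2.5758$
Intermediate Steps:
$w{\left(m \right)} = -3 + 2 m$
$P{\left(K \right)} = \frac{52}{33} - K$ ($P{\left(K \right)} = K \left(-1\right) - - \frac{52}{33} = - K + \frac{52}{33} = \frac{52}{33} - K$)
$- P{\left(w{\left(A \right)} \right)} = - (\frac{52}{33} - \left(-3 + 2 \cdot 1\right)) = - (\frac{52}{33} - \left(-3 + 2\right)) = - (\frac{52}{33} - -1) = - (\frac{52}{33} + 1) = \left(-1\right) \frac{85}{33} = - \frac{85}{33}$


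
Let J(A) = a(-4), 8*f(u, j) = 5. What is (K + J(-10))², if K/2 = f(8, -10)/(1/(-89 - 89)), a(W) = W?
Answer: 205209/4 ≈ 51302.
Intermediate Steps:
f(u, j) = 5/8 (f(u, j) = (⅛)*5 = 5/8)
J(A) = -4
K = -445/2 (K = 2*(5/(8*(1/(-89 - 89)))) = 2*(5/(8*(1/(-178)))) = 2*(5/(8*(-1/178))) = 2*((5/8)*(-178)) = 2*(-445/4) = -445/2 ≈ -222.50)
(K + J(-10))² = (-445/2 - 4)² = (-453/2)² = 205209/4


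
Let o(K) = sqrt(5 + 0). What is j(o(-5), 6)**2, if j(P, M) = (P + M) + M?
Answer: (12 + sqrt(5))**2 ≈ 202.67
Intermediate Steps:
o(K) = sqrt(5)
j(P, M) = P + 2*M (j(P, M) = (M + P) + M = P + 2*M)
j(o(-5), 6)**2 = (sqrt(5) + 2*6)**2 = (sqrt(5) + 12)**2 = (12 + sqrt(5))**2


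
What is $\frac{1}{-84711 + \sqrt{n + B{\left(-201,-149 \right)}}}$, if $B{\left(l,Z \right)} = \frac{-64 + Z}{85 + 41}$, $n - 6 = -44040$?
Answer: $- \frac{3557862}{301391897381} - \frac{i \sqrt{77678958}}{301391897381} \approx -1.1805 \cdot 10^{-5} - 2.9243 \cdot 10^{-8} i$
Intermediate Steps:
$n = -44034$ ($n = 6 - 44040 = -44034$)
$B{\left(l,Z \right)} = - \frac{32}{63} + \frac{Z}{126}$ ($B{\left(l,Z \right)} = \frac{-64 + Z}{126} = \left(-64 + Z\right) \frac{1}{126} = - \frac{32}{63} + \frac{Z}{126}$)
$\frac{1}{-84711 + \sqrt{n + B{\left(-201,-149 \right)}}} = \frac{1}{-84711 + \sqrt{-44034 + \left(- \frac{32}{63} + \frac{1}{126} \left(-149\right)\right)}} = \frac{1}{-84711 + \sqrt{-44034 - \frac{71}{42}}} = \frac{1}{-84711 + \sqrt{- \frac{1849499}{42}}} = \frac{1}{-84711 + \frac{i \sqrt{77678958}}{42}}$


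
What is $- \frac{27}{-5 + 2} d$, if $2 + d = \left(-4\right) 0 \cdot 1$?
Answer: $-18$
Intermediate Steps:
$d = -2$ ($d = -2 + \left(-4\right) 0 \cdot 1 = -2 + 0 \cdot 1 = -2 + 0 = -2$)
$- \frac{27}{-5 + 2} d = - \frac{27}{-5 + 2} \left(-2\right) = - \frac{27}{-3} \left(-2\right) = \left(-27\right) \left(- \frac{1}{3}\right) \left(-2\right) = 9 \left(-2\right) = -18$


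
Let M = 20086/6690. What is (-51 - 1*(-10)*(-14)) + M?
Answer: -628852/3345 ≈ -188.00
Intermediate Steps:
M = 10043/3345 (M = 20086*(1/6690) = 10043/3345 ≈ 3.0024)
(-51 - 1*(-10)*(-14)) + M = (-51 - 1*(-10)*(-14)) + 10043/3345 = (-51 + 10*(-14)) + 10043/3345 = (-51 - 140) + 10043/3345 = -191 + 10043/3345 = -628852/3345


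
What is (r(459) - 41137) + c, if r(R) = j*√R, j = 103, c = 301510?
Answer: 260373 + 309*√51 ≈ 2.6258e+5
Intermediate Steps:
r(R) = 103*√R
(r(459) - 41137) + c = (103*√459 - 41137) + 301510 = (103*(3*√51) - 41137) + 301510 = (309*√51 - 41137) + 301510 = (-41137 + 309*√51) + 301510 = 260373 + 309*√51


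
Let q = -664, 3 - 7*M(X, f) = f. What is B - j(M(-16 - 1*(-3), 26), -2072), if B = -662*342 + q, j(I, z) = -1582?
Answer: -225486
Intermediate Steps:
M(X, f) = 3/7 - f/7
B = -227068 (B = -662*342 - 664 = -226404 - 664 = -227068)
B - j(M(-16 - 1*(-3), 26), -2072) = -227068 - 1*(-1582) = -227068 + 1582 = -225486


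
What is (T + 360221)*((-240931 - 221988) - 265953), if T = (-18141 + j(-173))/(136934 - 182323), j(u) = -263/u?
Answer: -2061662131720924824/7852297 ≈ -2.6256e+11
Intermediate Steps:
T = 3138130/7852297 (T = (-18141 - 263/(-173))/(136934 - 182323) = (-18141 - 263*(-1/173))/(-45389) = (-18141 + 263/173)*(-1/45389) = -3138130/173*(-1/45389) = 3138130/7852297 ≈ 0.39964)
(T + 360221)*((-240931 - 221988) - 265953) = (3138130/7852297 + 360221)*((-240931 - 221988) - 265953) = 2828565415767*(-462919 - 265953)/7852297 = (2828565415767/7852297)*(-728872) = -2061662131720924824/7852297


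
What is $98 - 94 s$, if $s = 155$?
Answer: $-14472$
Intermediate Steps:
$98 - 94 s = 98 - 14570 = -14472$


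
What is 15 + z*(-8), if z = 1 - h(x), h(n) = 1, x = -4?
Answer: 15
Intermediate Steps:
z = 0 (z = 1 - 1*1 = 1 - 1 = 0)
15 + z*(-8) = 15 + 0*(-8) = 15 + 0 = 15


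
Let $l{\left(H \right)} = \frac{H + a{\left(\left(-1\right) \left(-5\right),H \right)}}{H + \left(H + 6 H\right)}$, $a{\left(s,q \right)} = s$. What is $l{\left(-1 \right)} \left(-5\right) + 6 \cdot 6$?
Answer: $\frac{77}{2} \approx 38.5$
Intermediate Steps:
$l{\left(H \right)} = \frac{5 + H}{8 H}$ ($l{\left(H \right)} = \frac{H - -5}{H + \left(H + 6 H\right)} = \frac{H + 5}{H + 7 H} = \frac{5 + H}{8 H}$)
$l{\left(-1 \right)} \left(-5\right) + 6 \cdot 6 = \frac{5 - 1}{8 \left(-1\right)} \left(-5\right) + 6 \cdot 6 = \frac{1}{8} \left(-1\right) 4 \left(-5\right) + 36 = \left(- \frac{1}{2}\right) \left(-5\right) + 36 = \frac{5}{2} + 36 = \frac{77}{2}$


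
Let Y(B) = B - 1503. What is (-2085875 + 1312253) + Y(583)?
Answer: -774542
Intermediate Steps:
Y(B) = -1503 + B
(-2085875 + 1312253) + Y(583) = (-2085875 + 1312253) + (-1503 + 583) = -773622 - 920 = -774542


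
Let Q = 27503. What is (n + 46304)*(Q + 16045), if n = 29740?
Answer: 3311564112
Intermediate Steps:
(n + 46304)*(Q + 16045) = (29740 + 46304)*(27503 + 16045) = 76044*43548 = 3311564112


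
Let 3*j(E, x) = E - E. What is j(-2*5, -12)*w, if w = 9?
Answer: 0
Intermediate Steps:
j(E, x) = 0 (j(E, x) = (E - E)/3 = (⅓)*0 = 0)
j(-2*5, -12)*w = 0*9 = 0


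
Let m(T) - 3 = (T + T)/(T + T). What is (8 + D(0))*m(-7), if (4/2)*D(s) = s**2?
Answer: 32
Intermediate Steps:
D(s) = s**2/2
m(T) = 4 (m(T) = 3 + (T + T)/(T + T) = 3 + (2*T)/((2*T)) = 3 + (2*T)*(1/(2*T)) = 3 + 1 = 4)
(8 + D(0))*m(-7) = (8 + (1/2)*0**2)*4 = (8 + (1/2)*0)*4 = (8 + 0)*4 = 8*4 = 32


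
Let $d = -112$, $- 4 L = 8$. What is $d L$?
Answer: $224$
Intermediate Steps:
$L = -2$ ($L = \left(- \frac{1}{4}\right) 8 = -2$)
$d L = \left(-112\right) \left(-2\right) = 224$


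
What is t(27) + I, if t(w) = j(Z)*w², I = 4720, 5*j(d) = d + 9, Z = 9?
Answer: 36722/5 ≈ 7344.4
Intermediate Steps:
j(d) = 9/5 + d/5 (j(d) = (d + 9)/5 = (9 + d)/5 = 9/5 + d/5)
t(w) = 18*w²/5 (t(w) = (9/5 + (⅕)*9)*w² = (9/5 + 9/5)*w² = 18*w²/5)
t(27) + I = (18/5)*27² + 4720 = (18/5)*729 + 4720 = 13122/5 + 4720 = 36722/5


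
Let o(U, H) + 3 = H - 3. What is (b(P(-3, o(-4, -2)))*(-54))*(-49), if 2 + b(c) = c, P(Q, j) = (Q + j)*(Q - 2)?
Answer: 140238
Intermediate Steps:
o(U, H) = -6 + H (o(U, H) = -3 + (H - 3) = -3 + (-3 + H) = -6 + H)
P(Q, j) = (-2 + Q)*(Q + j) (P(Q, j) = (Q + j)*(-2 + Q) = (-2 + Q)*(Q + j))
b(c) = -2 + c
(b(P(-3, o(-4, -2)))*(-54))*(-49) = ((-2 + ((-3)² - 2*(-3) - 2*(-6 - 2) - 3*(-6 - 2)))*(-54))*(-49) = ((-2 + (9 + 6 - 2*(-8) - 3*(-8)))*(-54))*(-49) = ((-2 + (9 + 6 + 16 + 24))*(-54))*(-49) = ((-2 + 55)*(-54))*(-49) = (53*(-54))*(-49) = -2862*(-49) = 140238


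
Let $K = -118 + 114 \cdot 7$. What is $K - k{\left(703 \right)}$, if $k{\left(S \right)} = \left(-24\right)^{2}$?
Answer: $104$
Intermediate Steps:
$k{\left(S \right)} = 576$
$K = 680$ ($K = -118 + 798 = 680$)
$K - k{\left(703 \right)} = 680 - 576 = 104$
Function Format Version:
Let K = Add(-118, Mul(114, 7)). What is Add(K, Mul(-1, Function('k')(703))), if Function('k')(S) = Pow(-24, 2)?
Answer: 104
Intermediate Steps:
Function('k')(S) = 576
K = 680 (K = Add(-118, 798) = 680)
Add(K, Mul(-1, Function('k')(703))) = Add(680, Mul(-1, 576)) = Add(680, -576) = 104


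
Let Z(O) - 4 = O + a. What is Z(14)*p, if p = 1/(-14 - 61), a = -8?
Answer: -2/15 ≈ -0.13333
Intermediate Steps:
Z(O) = -4 + O (Z(O) = 4 + (O - 8) = 4 + (-8 + O) = -4 + O)
p = -1/75 (p = 1/(-75) = -1/75 ≈ -0.013333)
Z(14)*p = (-4 + 14)*(-1/75) = 10*(-1/75) = -2/15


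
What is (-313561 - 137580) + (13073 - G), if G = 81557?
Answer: -519625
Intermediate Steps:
(-313561 - 137580) + (13073 - G) = (-313561 - 137580) + (13073 - 1*81557) = -451141 + (13073 - 81557) = -451141 - 68484 = -519625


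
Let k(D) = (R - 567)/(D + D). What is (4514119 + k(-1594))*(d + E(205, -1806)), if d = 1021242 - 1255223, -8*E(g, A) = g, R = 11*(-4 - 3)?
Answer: -1683796076099303/1594 ≈ -1.0563e+12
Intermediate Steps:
R = -77 (R = 11*(-7) = -77)
E(g, A) = -g/8
d = -233981
k(D) = -322/D (k(D) = (-77 - 567)/(D + D) = -644*1/(2*D) = -322/D)
(4514119 + k(-1594))*(d + E(205, -1806)) = (4514119 - 322/(-1594))*(-233981 - 1/8*205) = (4514119 - 322*(-1/1594))*(-233981 - 205/8) = (4514119 + 161/797)*(-1872053/8) = (3597753004/797)*(-1872053/8) = -1683796076099303/1594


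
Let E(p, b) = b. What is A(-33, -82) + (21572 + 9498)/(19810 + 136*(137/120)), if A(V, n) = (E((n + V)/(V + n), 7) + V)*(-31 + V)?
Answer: 498799106/299479 ≈ 1665.6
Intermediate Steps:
A(V, n) = (-31 + V)*(7 + V) (A(V, n) = (7 + V)*(-31 + V) = (-31 + V)*(7 + V))
A(-33, -82) + (21572 + 9498)/(19810 + 136*(137/120)) = (-217 + (-33)² - 24*(-33)) + (21572 + 9498)/(19810 + 136*(137/120)) = (-217 + 1089 + 792) + 31070/(19810 + 136*(137*(1/120))) = 1664 + 31070/(19810 + 136*(137/120)) = 1664 + 31070/(19810 + 2329/15) = 1664 + 31070/(299479/15) = 1664 + 31070*(15/299479) = 1664 + 466050/299479 = 498799106/299479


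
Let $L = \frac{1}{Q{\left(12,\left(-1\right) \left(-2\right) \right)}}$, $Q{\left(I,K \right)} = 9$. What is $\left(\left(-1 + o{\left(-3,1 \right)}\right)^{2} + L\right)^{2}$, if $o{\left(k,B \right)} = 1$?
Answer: $\frac{1}{81} \approx 0.012346$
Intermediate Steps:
$L = \frac{1}{9} \approx 0.11111$
$\left(\left(-1 + o{\left(-3,1 \right)}\right)^{2} + L\right)^{2} = \left(\left(-1 + 1\right)^{2} + \frac{1}{9}\right)^{2} = \left(0^{2} + \frac{1}{9}\right)^{2} = \left(0 + \frac{1}{9}\right)^{2} = \left(\frac{1}{9}\right)^{2} = \frac{1}{81}$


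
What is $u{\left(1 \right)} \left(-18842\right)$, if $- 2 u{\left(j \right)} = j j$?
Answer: $9421$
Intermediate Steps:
$u{\left(j \right)} = - \frac{j^{2}}{2}$ ($u{\left(j \right)} = - \frac{j j}{2} = - \frac{j^{2}}{2}$)
$u{\left(1 \right)} \left(-18842\right) = - \frac{1^{2}}{2} \left(-18842\right) = \left(- \frac{1}{2}\right) 1 \left(-18842\right) = \left(- \frac{1}{2}\right) \left(-18842\right) = 9421$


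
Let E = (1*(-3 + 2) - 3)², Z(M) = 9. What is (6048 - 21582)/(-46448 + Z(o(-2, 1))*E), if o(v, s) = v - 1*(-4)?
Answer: 7767/23152 ≈ 0.33548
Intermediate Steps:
o(v, s) = 4 + v (o(v, s) = v + 4 = 4 + v)
E = 16 (E = (1*(-1) - 3)² = (-1 - 3)² = (-4)² = 16)
(6048 - 21582)/(-46448 + Z(o(-2, 1))*E) = (6048 - 21582)/(-46448 + 9*16) = -15534/(-46448 + 144) = -15534/(-46304) = -15534*(-1/46304) = 7767/23152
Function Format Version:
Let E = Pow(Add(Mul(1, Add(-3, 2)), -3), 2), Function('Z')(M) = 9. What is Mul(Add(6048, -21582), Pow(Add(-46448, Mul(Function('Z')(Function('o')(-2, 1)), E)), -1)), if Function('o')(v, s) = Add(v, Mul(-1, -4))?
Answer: Rational(7767, 23152) ≈ 0.33548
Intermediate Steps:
Function('o')(v, s) = Add(4, v) (Function('o')(v, s) = Add(v, 4) = Add(4, v))
E = 16 (E = Pow(Add(Mul(1, -1), -3), 2) = Pow(Add(-1, -3), 2) = Pow(-4, 2) = 16)
Mul(Add(6048, -21582), Pow(Add(-46448, Mul(Function('Z')(Function('o')(-2, 1)), E)), -1)) = Mul(Add(6048, -21582), Pow(Add(-46448, Mul(9, 16)), -1)) = Mul(-15534, Pow(Add(-46448, 144), -1)) = Mul(-15534, Pow(-46304, -1)) = Mul(-15534, Rational(-1, 46304)) = Rational(7767, 23152)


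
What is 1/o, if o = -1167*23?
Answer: -1/26841 ≈ -3.7256e-5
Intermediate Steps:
o = -26841
1/o = 1/(-26841) = -1/26841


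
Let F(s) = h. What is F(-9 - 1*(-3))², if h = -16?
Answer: 256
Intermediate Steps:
F(s) = -16
F(-9 - 1*(-3))² = (-16)² = 256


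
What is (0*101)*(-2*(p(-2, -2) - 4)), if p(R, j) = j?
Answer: 0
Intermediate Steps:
(0*101)*(-2*(p(-2, -2) - 4)) = (0*101)*(-2*(-2 - 4)) = 0*(-2*(-6)) = 0*12 = 0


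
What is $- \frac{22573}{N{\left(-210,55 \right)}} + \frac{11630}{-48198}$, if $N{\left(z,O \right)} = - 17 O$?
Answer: $\frac{538549702}{22532565} \approx 23.901$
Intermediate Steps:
$- \frac{22573}{N{\left(-210,55 \right)}} + \frac{11630}{-48198} = - \frac{22573}{\left(-17\right) 55} + \frac{11630}{-48198} = - \frac{22573}{-935} + 11630 \left(- \frac{1}{48198}\right) = \left(-22573\right) \left(- \frac{1}{935}\right) - \frac{5815}{24099} = \frac{22573}{935} - \frac{5815}{24099} = \frac{538549702}{22532565}$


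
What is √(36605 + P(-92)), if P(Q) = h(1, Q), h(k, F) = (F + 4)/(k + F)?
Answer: 3*√33681557/91 ≈ 191.33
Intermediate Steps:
h(k, F) = (4 + F)/(F + k)
P(Q) = (4 + Q)/(1 + Q) (P(Q) = (4 + Q)/(Q + 1) = (4 + Q)/(1 + Q))
√(36605 + P(-92)) = √(36605 + (4 - 92)/(1 - 92)) = √(36605 - 88/(-91)) = √(36605 - 1/91*(-88)) = √(36605 + 88/91) = √(3331143/91) = 3*√33681557/91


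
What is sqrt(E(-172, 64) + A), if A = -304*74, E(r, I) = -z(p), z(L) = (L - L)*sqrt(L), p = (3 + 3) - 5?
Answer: 4*I*sqrt(1406) ≈ 149.99*I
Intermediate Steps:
p = 1 (p = 6 - 5 = 1)
z(L) = 0 (z(L) = 0*sqrt(L) = 0)
E(r, I) = 0 (E(r, I) = -1*0 = 0)
A = -22496
sqrt(E(-172, 64) + A) = sqrt(0 - 22496) = sqrt(-22496) = 4*I*sqrt(1406)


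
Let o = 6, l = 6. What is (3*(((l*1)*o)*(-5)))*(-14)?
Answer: 7560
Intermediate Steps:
(3*(((l*1)*o)*(-5)))*(-14) = (3*(((6*1)*6)*(-5)))*(-14) = (3*((6*6)*(-5)))*(-14) = (3*(36*(-5)))*(-14) = (3*(-180))*(-14) = -540*(-14) = 7560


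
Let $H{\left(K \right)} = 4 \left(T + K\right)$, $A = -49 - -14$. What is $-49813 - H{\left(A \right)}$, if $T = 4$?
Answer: $-49689$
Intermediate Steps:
$A = -35$ ($A = -49 + 14 = -35$)
$H{\left(K \right)} = 16 + 4 K$ ($H{\left(K \right)} = 4 \left(4 + K\right) = 16 + 4 K$)
$-49813 - H{\left(A \right)} = -49813 - \left(16 + 4 \left(-35\right)\right) = -49813 - \left(16 - 140\right) = -49813 - -124 = -49813 + 124 = -49689$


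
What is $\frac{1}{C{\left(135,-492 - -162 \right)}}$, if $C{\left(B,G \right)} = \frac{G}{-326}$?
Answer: $\frac{163}{165} \approx 0.98788$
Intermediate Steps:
$C{\left(B,G \right)} = - \frac{G}{326}$ ($C{\left(B,G \right)} = G \left(- \frac{1}{326}\right) = - \frac{G}{326}$)
$\frac{1}{C{\left(135,-492 - -162 \right)}} = \frac{1}{\left(- \frac{1}{326}\right) \left(-492 - -162\right)} = \frac{1}{\left(- \frac{1}{326}\right) \left(-492 + 162\right)} = \frac{1}{\left(- \frac{1}{326}\right) \left(-330\right)} = \frac{1}{\frac{165}{163}} = \frac{163}{165}$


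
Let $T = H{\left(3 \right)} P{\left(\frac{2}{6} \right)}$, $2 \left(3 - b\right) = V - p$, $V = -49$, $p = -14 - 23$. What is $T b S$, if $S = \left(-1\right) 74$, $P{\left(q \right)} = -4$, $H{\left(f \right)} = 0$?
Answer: $0$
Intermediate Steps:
$p = -37$ ($p = -14 - 23 = -37$)
$S = -74$
$b = 9$ ($b = 3 - \frac{-49 - -37}{2} = 3 - \frac{-49 + 37}{2} = 3 - -6 = 3 + 6 = 9$)
$T = 0$ ($T = 0 \left(-4\right) = 0$)
$T b S = 0 \cdot 9 \left(-74\right) = 0 \left(-74\right) = 0$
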